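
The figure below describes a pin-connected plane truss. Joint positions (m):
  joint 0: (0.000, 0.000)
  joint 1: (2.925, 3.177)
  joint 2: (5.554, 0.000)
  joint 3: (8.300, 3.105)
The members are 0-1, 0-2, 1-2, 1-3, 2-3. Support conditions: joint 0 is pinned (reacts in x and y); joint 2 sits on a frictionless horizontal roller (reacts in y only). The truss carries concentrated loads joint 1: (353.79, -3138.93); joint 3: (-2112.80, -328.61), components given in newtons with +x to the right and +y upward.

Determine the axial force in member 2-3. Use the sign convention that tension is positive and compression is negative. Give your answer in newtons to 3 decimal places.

N=4 nodes, M=5 members, R=3 reactions → 2N=8, M+R=8
member 0 (0-1): L=4.3184, (cx,cy)=(0.6773,0.7357)
member 1 (0-2): L=5.5540, (cx,cy)=(1.0000,0.0000)
member 2 (1-2): L=4.1237, (cx,cy)=(0.6375,-0.7704)
member 3 (1-3): L=5.3755, (cx,cy)=(0.9999,-0.0134)
member 4 (2-3): L=4.1451, (cx,cy)=(0.6625,0.7491)
solve A·x = −loads:
  F[0-1] = -3129.2734 N (compression)
  F[0-2] = +360.5325 N (tension)
  F[1-2] = -1054.8201 N (compression)
  F[1-3] = -1801.0115 N (compression)
  F[2-3] = -470.8858 N (compression)
  Rx@0 = +1759.0100 N
  Ry@0 = +2302.1493 N
  Ry@2 = +1165.3907 N

-470.886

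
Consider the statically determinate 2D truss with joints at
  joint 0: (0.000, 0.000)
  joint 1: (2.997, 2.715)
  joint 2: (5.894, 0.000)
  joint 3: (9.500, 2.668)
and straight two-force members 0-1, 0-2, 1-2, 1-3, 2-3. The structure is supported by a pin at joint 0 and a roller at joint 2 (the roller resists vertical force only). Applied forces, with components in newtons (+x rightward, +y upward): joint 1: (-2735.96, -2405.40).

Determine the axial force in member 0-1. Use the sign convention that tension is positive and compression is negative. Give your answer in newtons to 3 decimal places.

N=4 nodes, M=5 members, R=3 reactions → 2N=8, M+R=8
member 0 (0-1): L=4.0439, (cx,cy)=(0.7411,0.6714)
member 1 (0-2): L=5.8940, (cx,cy)=(1.0000,0.0000)
member 2 (1-2): L=3.9704, (cx,cy)=(0.7297,-0.6838)
member 3 (1-3): L=6.5032, (cx,cy)=(1.0000,-0.0072)
member 4 (2-3): L=4.4857, (cx,cy)=(0.8039,0.5948)
solve A·x = −loads:
  F[0-1] = -3638.1538 N (compression)
  F[0-2] = -39.6739 N (compression)
  F[1-2] = +54.3735 N (tension)
  F[1-3] = +0.0000 N (tension)
  F[2-3] = -0.0000 N (compression)
  Rx@0 = +2735.9600 N
  Ry@0 = +2442.5815 N
  Ry@2 = -37.1815 N

-3638.154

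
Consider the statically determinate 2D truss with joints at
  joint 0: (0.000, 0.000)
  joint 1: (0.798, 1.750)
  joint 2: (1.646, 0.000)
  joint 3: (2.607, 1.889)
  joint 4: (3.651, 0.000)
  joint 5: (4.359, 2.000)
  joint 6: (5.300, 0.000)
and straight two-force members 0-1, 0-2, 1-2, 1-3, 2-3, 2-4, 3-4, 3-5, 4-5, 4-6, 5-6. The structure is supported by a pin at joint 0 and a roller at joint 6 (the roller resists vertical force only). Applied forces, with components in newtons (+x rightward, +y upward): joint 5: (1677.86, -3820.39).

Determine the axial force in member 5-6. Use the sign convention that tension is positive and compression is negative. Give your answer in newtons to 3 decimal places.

N=7 nodes, M=11 members, R=3 reactions → 2N=14, M+R=14
member 0 (0-1): L=1.9234, (cx,cy)=(0.4149,0.9099)
member 1 (0-2): L=1.6460, (cx,cy)=(1.0000,0.0000)
member 2 (1-2): L=1.9446, (cx,cy)=(0.4361,-0.8999)
member 3 (1-3): L=1.8143, (cx,cy)=(0.9971,0.0766)
member 4 (2-3): L=2.1194, (cx,cy)=(0.4534,0.8913)
member 5 (2-4): L=2.0050, (cx,cy)=(1.0000,0.0000)
member 6 (3-4): L=2.1583, (cx,cy)=(0.4837,-0.8752)
member 7 (3-5): L=1.7555, (cx,cy)=(0.9980,0.0632)
member 8 (4-5): L=2.1216, (cx,cy)=(0.3337,0.9427)
member 9 (4-6): L=1.6490, (cx,cy)=(1.0000,0.0000)
member 10 (5-6): L=2.2103, (cx,cy)=(0.4257,-0.9048)
solve A·x = −loads:
  F[0-1] = -49.6168 N (compression)
  F[0-2] = +1698.4460 N (tension)
  F[1-2] = +46.6703 N (tension)
  F[1-3] = -41.0583 N (compression)
  F[2-3] = -47.1217 N (compression)
  F[2-4] = +1740.1640 N (tension)
  F[3-4] = +45.4781 N (tension)
  F[3-5] = -84.4714 N (compression)
  F[4-5] = -42.2241 N (compression)
  F[4-6] = +1776.2529 N (tension)
  F[5-6] = -4172.2358 N (compression)
  Rx@0 = -1677.8600 N
  Ry@0 = +45.1447 N
  Ry@6 = +3775.2453 N

-4172.236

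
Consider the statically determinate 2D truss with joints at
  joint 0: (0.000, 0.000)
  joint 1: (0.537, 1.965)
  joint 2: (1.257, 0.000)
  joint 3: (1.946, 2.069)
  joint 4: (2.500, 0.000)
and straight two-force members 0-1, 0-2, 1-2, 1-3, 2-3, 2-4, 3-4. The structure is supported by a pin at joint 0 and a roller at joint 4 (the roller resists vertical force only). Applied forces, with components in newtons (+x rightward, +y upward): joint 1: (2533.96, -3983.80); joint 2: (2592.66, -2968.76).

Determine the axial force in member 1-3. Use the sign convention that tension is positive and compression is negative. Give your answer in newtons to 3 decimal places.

N=5 nodes, M=7 members, R=3 reactions → 2N=10, M+R=10
member 0 (0-1): L=2.0371, (cx,cy)=(0.2636,0.9646)
member 1 (0-2): L=1.2570, (cx,cy)=(1.0000,0.0000)
member 2 (1-2): L=2.0928, (cx,cy)=(0.3440,-0.9390)
member 3 (1-3): L=1.4128, (cx,cy)=(0.9973,0.0736)
member 4 (2-3): L=2.1807, (cx,cy)=(0.3160,0.9488)
member 5 (2-4): L=1.2430, (cx,cy)=(1.0000,0.0000)
member 6 (3-4): L=2.1419, (cx,cy)=(0.2587,-0.9660)
solve A·x = −loads:
  F[0-1] = -2708.2516 N (compression)
  F[0-2] = +5840.5580 N (tension)
  F[1-2] = -1670.6385 N (compression)
  F[1-3] = -2680.3966 N (compression)
  F[2-3] = +4782.3900 N (tension)
  F[2-4] = +1162.1162 N (tension)
  F[3-4] = -4492.9977 N (compression)
  Rx@0 = -5126.6200 N
  Ry@0 = +2612.4547 N
  Ry@4 = +4340.1053 N

-2680.397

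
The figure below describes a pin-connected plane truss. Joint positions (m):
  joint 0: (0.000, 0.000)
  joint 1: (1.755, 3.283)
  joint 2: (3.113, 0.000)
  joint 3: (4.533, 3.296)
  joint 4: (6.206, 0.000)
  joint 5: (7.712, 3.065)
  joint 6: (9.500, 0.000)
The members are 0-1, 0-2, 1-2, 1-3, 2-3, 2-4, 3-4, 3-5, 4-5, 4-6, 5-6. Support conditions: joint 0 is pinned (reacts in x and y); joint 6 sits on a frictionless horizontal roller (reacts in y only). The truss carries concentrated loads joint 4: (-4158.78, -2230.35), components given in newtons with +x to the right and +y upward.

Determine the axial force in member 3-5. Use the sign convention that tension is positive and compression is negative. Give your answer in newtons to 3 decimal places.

-1515.871

N=7 nodes, M=11 members, R=3 reactions → 2N=14, M+R=14
member 0 (0-1): L=3.7226, (cx,cy)=(0.4714,0.8819)
member 1 (0-2): L=3.1130, (cx,cy)=(1.0000,0.0000)
member 2 (1-2): L=3.5528, (cx,cy)=(0.3822,-0.9241)
member 3 (1-3): L=2.7780, (cx,cy)=(1.0000,0.0047)
member 4 (2-3): L=3.5889, (cx,cy)=(0.3957,0.9184)
member 5 (2-4): L=3.0930, (cx,cy)=(1.0000,0.0000)
member 6 (3-4): L=3.6963, (cx,cy)=(0.4526,-0.8917)
member 7 (3-5): L=3.1874, (cx,cy)=(0.9974,-0.0725)
member 8 (4-5): L=3.4150, (cx,cy)=(0.4410,0.8975)
member 9 (4-6): L=3.2940, (cx,cy)=(1.0000,0.0000)
member 10 (5-6): L=3.5484, (cx,cy)=(0.5039,-0.8638)
solve A·x = −loads:
  F[0-1] = -876.9083 N (compression)
  F[0-2] = -3745.3716 N (compression)
  F[1-2] = +833.1878 N (tension)
  F[1-3] = -731.8906 N (compression)
  F[2-3] = -838.3326 N (compression)
  F[2-4] = -3095.1967 N (compression)
  F[3-4] = +990.4669 N (tension)
  F[3-5] = -1515.8709 N (compression)
  F[4-5] = +1500.9816 N (tension)
  F[4-6] = +849.9595 N (tension)
  F[5-6] = -1686.8006 N (compression)
  Rx@0 = +4158.7800 N
  Ry@0 = +773.3445 N
  Ry@6 = +1457.0055 N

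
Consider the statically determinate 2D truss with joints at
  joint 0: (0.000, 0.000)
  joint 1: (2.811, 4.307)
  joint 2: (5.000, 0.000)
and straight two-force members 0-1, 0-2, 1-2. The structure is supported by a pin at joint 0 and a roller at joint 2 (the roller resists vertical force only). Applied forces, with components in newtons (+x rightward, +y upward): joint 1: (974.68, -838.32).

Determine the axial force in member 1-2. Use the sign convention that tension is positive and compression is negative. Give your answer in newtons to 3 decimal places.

N=3 nodes, M=3 members, R=3 reactions → 2N=6, M+R=6
member 0 (0-1): L=5.1431, (cx,cy)=(0.5466,0.8374)
member 1 (0-2): L=5.0000, (cx,cy)=(1.0000,0.0000)
member 2 (1-2): L=4.8314, (cx,cy)=(0.4531,-0.8915)
solve A·x = −loads:
  F[0-1] = +564.3167 N (tension)
  F[0-2] = +666.2513 N (tension)
  F[1-2] = -1470.4866 N (compression)
  Rx@0 = -974.6800 N
  Ry@0 = -472.5729 N
  Ry@2 = +1310.8929 N

-1470.487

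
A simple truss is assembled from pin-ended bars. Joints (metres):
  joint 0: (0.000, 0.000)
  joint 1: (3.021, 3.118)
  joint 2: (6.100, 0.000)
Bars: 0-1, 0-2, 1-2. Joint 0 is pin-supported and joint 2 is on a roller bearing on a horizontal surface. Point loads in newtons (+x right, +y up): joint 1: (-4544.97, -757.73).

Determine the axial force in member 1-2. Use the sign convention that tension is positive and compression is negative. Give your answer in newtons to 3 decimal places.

2737.555

N=3 nodes, M=3 members, R=3 reactions → 2N=6, M+R=6
member 0 (0-1): L=4.3415, (cx,cy)=(0.6958,0.7182)
member 1 (0-2): L=6.1000, (cx,cy)=(1.0000,0.0000)
member 2 (1-2): L=4.3820, (cx,cy)=(0.7026,-0.7115)
solve A·x = −loads:
  F[0-1] = -3767.2734 N (compression)
  F[0-2] = -1923.5233 N (compression)
  F[1-2] = +2737.5551 N (tension)
  Rx@0 = +4544.9700 N
  Ry@0 = +2705.6176 N
  Ry@2 = -1947.8876 N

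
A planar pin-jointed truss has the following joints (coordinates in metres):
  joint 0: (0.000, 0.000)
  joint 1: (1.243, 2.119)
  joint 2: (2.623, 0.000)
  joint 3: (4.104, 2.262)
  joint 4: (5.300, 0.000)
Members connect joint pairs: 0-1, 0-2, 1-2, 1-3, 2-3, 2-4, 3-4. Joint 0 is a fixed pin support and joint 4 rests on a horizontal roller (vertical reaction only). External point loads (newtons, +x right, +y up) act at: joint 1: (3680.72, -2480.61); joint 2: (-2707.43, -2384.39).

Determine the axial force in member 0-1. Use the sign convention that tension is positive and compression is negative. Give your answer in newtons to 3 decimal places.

N=5 nodes, M=7 members, R=3 reactions → 2N=10, M+R=10
member 0 (0-1): L=2.4567, (cx,cy)=(0.5060,0.8626)
member 1 (0-2): L=2.6230, (cx,cy)=(1.0000,0.0000)
member 2 (1-2): L=2.5287, (cx,cy)=(0.5457,-0.8380)
member 3 (1-3): L=2.8646, (cx,cy)=(0.9988,0.0499)
member 4 (2-3): L=2.7037, (cx,cy)=(0.5478,0.8366)
member 5 (2-4): L=2.6770, (cx,cy)=(1.0000,0.0000)
member 6 (3-4): L=2.5587, (cx,cy)=(0.4674,-0.8840)
solve A·x = −loads:
  F[0-1] = -1891.5811 N (compression)
  F[0-2] = +1930.3737 N (tension)
  F[1-2] = -1249.1708 N (compression)
  F[1-3] = -3961.0387 N (compression)
  F[2-3] = +4101.1536 N (tension)
  F[2-4] = +1709.6217 N (tension)
  F[3-4] = -3657.5645 N (compression)
  Rx@0 = -973.2900 N
  Ry@0 = +1631.5851 N
  Ry@4 = +3233.4149 N

-1891.581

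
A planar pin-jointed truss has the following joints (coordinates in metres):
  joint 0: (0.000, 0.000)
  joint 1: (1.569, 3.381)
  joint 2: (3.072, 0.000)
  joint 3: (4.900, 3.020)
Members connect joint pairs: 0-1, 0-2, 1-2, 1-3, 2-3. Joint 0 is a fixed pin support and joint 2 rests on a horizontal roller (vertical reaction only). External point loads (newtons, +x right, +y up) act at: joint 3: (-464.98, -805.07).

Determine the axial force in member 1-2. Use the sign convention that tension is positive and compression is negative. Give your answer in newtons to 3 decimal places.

N=4 nodes, M=5 members, R=3 reactions → 2N=8, M+R=8
member 0 (0-1): L=3.7273, (cx,cy)=(0.4209,0.9071)
member 1 (0-2): L=3.0720, (cx,cy)=(1.0000,0.0000)
member 2 (1-2): L=3.7000, (cx,cy)=(0.4062,-0.9138)
member 3 (1-3): L=3.3505, (cx,cy)=(0.9942,-0.1077)
member 4 (2-3): L=3.5302, (cx,cy)=(0.5178,0.8555)
solve A·x = −loads:
  F[0-1] = +24.1976 N (tension)
  F[0-2] = -475.1659 N (compression)
  F[1-2] = -26.5055 N (compression)
  F[1-3] = +21.0755 N (tension)
  F[2-3] = -938.4121 N (compression)
  Rx@0 = +464.9800 N
  Ry@0 = -21.9493 N
  Ry@2 = +827.0193 N

-26.505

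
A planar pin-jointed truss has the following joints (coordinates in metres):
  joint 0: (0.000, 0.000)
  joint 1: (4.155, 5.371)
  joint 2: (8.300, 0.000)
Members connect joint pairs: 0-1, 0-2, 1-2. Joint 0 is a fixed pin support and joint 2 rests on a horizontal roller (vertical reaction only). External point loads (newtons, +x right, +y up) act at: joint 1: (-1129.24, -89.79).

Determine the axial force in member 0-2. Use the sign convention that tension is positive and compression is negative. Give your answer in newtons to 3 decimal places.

-529.251

N=3 nodes, M=3 members, R=3 reactions → 2N=6, M+R=6
member 0 (0-1): L=6.7906, (cx,cy)=(0.6119,0.7910)
member 1 (0-2): L=8.3000, (cx,cy)=(1.0000,0.0000)
member 2 (1-2): L=6.7844, (cx,cy)=(0.6110,-0.7917)
solve A·x = −loads:
  F[0-1] = -980.5681 N (compression)
  F[0-2] = -529.2509 N (compression)
  F[1-2] = +866.2659 N (tension)
  Rx@0 = +1129.2400 N
  Ry@0 = +775.5816 N
  Ry@2 = -685.7916 N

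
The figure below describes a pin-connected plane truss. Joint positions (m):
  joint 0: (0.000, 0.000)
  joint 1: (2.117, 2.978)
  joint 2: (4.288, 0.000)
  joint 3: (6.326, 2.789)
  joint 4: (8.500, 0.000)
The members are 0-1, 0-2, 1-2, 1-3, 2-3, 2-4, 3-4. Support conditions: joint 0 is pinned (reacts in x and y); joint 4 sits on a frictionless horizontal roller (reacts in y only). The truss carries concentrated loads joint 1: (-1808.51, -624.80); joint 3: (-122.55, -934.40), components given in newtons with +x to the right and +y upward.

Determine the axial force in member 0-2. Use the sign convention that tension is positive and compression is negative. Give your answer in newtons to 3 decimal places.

N=5 nodes, M=7 members, R=3 reactions → 2N=10, M+R=10
member 0 (0-1): L=3.6538, (cx,cy)=(0.5794,0.8150)
member 1 (0-2): L=4.2880, (cx,cy)=(1.0000,0.0000)
member 2 (1-2): L=3.6853, (cx,cy)=(0.5891,-0.8081)
member 3 (1-3): L=4.2132, (cx,cy)=(0.9990,-0.0449)
member 4 (2-3): L=3.4543, (cx,cy)=(0.5900,0.8074)
member 5 (2-4): L=4.2120, (cx,cy)=(1.0000,0.0000)
member 6 (3-4): L=3.5362, (cx,cy)=(0.6148,-0.7887)
solve A·x = −loads:
  F[0-1] = -1695.6159 N (compression)
  F[0-2] = -948.6226 N (compression)
  F[1-2] = +921.3091 N (tension)
  F[1-3] = +283.6232 N (tension)
  F[2-3] = -922.0619 N (compression)
  F[2-4] = +138.1241 N (tension)
  F[3-4] = -224.6716 N (compression)
  Rx@0 = +1931.0600 N
  Ry@0 = +1382.0022 N
  Ry@4 = +177.1978 N

-948.623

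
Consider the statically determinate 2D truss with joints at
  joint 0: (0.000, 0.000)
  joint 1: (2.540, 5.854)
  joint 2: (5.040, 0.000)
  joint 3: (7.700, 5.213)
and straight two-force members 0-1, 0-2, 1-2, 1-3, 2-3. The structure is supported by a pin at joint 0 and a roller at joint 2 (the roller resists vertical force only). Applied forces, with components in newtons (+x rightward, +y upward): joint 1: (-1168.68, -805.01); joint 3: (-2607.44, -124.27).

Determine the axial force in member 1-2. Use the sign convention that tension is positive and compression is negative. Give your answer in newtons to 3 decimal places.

N=4 nodes, M=5 members, R=3 reactions → 2N=8, M+R=8
member 0 (0-1): L=6.3813, (cx,cy)=(0.3980,0.9174)
member 1 (0-2): L=5.0400, (cx,cy)=(1.0000,0.0000)
member 2 (1-2): L=6.3655, (cx,cy)=(0.3927,-0.9196)
member 3 (1-3): L=5.1997, (cx,cy)=(0.9924,-0.1233)
member 4 (2-3): L=5.8524, (cx,cy)=(0.4545,0.8907)
solve A·x = −loads:
  F[0-1] = -4783.3502 N (compression)
  F[0-2] = -1872.1630 N (compression)
  F[1-2] = +4219.3090 N (tension)
  F[1-3] = -2410.7717 N (compression)
  F[2-3] = -473.1605 N (compression)
  Rx@0 = +3776.1200 N
  Ry@0 = +4388.0961 N
  Ry@2 = -3458.8161 N

4219.309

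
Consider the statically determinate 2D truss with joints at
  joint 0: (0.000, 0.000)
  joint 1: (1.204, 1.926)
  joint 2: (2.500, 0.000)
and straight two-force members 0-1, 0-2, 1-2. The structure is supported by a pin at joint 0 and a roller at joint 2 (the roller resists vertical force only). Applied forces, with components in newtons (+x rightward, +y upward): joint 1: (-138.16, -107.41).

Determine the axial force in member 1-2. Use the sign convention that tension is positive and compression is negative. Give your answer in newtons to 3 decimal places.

65.943

N=3 nodes, M=3 members, R=3 reactions → 2N=6, M+R=6
member 0 (0-1): L=2.2714, (cx,cy)=(0.5301,0.8479)
member 1 (0-2): L=2.5000, (cx,cy)=(1.0000,0.0000)
member 2 (1-2): L=2.3214, (cx,cy)=(0.5583,-0.8297)
solve A·x = −loads:
  F[0-1] = -191.1906 N (compression)
  F[0-2] = -36.8141 N (compression)
  F[1-2] = +65.9427 N (tension)
  Rx@0 = +138.1600 N
  Ry@0 = +162.1198 N
  Ry@2 = -54.7098 N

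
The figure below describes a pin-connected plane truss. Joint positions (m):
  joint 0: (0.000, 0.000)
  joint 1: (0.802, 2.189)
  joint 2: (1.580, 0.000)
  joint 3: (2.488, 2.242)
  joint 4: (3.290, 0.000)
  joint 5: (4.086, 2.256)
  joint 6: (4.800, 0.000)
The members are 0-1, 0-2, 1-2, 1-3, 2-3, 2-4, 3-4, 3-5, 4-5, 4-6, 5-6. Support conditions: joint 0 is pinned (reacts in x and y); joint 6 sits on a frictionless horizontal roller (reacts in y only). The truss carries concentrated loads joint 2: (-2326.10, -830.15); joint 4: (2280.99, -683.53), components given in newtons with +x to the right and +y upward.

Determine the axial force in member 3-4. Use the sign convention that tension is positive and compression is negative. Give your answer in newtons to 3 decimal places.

-66.478

N=7 nodes, M=11 members, R=3 reactions → 2N=14, M+R=14
member 0 (0-1): L=2.3313, (cx,cy)=(0.3440,0.9390)
member 1 (0-2): L=1.5800, (cx,cy)=(1.0000,0.0000)
member 2 (1-2): L=2.3231, (cx,cy)=(0.3349,-0.9423)
member 3 (1-3): L=1.6868, (cx,cy)=(0.9995,0.0314)
member 4 (2-3): L=2.4189, (cx,cy)=(0.3754,0.9269)
member 5 (2-4): L=1.7100, (cx,cy)=(1.0000,0.0000)
member 6 (3-4): L=2.3811, (cx,cy)=(0.3368,-0.9416)
member 7 (3-5): L=1.5981, (cx,cy)=(1.0000,0.0088)
member 8 (4-5): L=2.3923, (cx,cy)=(0.3327,0.9430)
member 9 (4-6): L=1.5100, (cx,cy)=(1.0000,0.0000)
member 10 (5-6): L=2.3663, (cx,cy)=(0.3017,-0.9534)
solve A·x = −loads:
  F[0-1] = -822.0969 N (compression)
  F[0-2] = +237.7038 N (tension)
  F[1-2] = +800.8413 N (tension)
  F[1-3] = -551.2803 N (compression)
  F[2-3] = +81.5126 N (tension)
  F[2-4] = +2801.4001 N (tension)
  F[3-4] = -66.4779 N (compression)
  F[3-5] = -498.0384 N (compression)
  F[4-5] = +791.2056 N (tension)
  F[4-6] = +234.7593 N (tension)
  F[5-6] = -778.0236 N (compression)
  Rx@0 = +45.1100 N
  Ry@0 = +771.9194 N
  Ry@6 = +741.7606 N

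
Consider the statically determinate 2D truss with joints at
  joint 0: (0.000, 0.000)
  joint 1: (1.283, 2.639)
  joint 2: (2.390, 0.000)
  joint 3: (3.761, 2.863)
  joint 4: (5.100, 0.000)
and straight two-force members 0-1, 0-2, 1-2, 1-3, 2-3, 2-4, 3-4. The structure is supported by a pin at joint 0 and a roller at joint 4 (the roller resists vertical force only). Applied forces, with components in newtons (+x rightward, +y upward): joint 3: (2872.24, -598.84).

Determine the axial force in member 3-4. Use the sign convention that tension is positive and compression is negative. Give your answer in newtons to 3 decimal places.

-2267.554

N=5 nodes, M=7 members, R=3 reactions → 2N=10, M+R=10
member 0 (0-1): L=2.9344, (cx,cy)=(0.4372,0.8993)
member 1 (0-2): L=2.3900, (cx,cy)=(1.0000,0.0000)
member 2 (1-2): L=2.8618, (cx,cy)=(0.3868,-0.9222)
member 3 (1-3): L=2.4881, (cx,cy)=(0.9959,0.0900)
member 4 (2-3): L=3.1743, (cx,cy)=(0.4319,0.9019)
member 5 (2-4): L=2.7100, (cx,cy)=(1.0000,0.0000)
member 6 (3-4): L=3.1606, (cx,cy)=(0.4236,-0.9058)
solve A·x = −loads:
  F[0-1] = +1618.0309 N (tension)
  F[0-2] = +2164.7806 N (tension)
  F[1-2] = -1453.5471 N (compression)
  F[1-3] = +1274.9013 N (tension)
  F[2-3] = +1486.1553 N (tension)
  F[2-4] = +960.6433 N (tension)
  F[3-4] = -2267.5538 N (compression)
  Rx@0 = -2872.2400 N
  Ry@0 = -1455.1718 N
  Ry@4 = +2054.0118 N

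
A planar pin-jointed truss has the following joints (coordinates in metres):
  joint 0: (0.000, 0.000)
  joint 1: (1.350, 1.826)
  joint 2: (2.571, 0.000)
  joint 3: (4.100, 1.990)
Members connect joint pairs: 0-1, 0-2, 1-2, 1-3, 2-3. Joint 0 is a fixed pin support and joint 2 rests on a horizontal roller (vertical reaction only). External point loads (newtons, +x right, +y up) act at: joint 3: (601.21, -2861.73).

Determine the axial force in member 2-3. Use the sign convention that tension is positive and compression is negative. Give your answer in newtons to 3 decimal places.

-3829.591

N=4 nodes, M=5 members, R=3 reactions → 2N=8, M+R=8
member 0 (0-1): L=2.2709, (cx,cy)=(0.5945,0.8041)
member 1 (0-2): L=2.5710, (cx,cy)=(1.0000,0.0000)
member 2 (1-2): L=2.1966, (cx,cy)=(0.5559,-0.8313)
member 3 (1-3): L=2.7549, (cx,cy)=(0.9982,0.0595)
member 4 (2-3): L=2.5096, (cx,cy)=(0.6093,0.7930)
solve A·x = −loads:
  F[0-1] = +2695.2363 N (tension)
  F[0-2] = -1001.0813 N (compression)
  F[1-2] = -2396.6044 N (compression)
  F[1-3] = +2939.6701 N (tension)
  F[2-3] = -3829.5914 N (compression)
  Rx@0 = -601.2100 N
  Ry@0 = -2167.2474 N
  Ry@2 = +5028.9774 N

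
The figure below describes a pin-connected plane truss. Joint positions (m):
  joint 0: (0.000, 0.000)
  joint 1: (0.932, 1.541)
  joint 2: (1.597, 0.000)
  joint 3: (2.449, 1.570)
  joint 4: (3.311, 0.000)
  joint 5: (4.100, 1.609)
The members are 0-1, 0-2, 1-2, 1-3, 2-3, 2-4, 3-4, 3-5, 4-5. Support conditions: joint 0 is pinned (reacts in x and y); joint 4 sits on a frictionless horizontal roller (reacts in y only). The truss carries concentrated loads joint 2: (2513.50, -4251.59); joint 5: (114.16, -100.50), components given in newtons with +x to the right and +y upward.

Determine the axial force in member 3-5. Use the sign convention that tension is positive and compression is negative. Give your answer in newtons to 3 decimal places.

N=6 nodes, M=9 members, R=3 reactions → 2N=12, M+R=12
member 0 (0-1): L=1.8009, (cx,cy)=(0.5175,0.8557)
member 1 (0-2): L=1.5970, (cx,cy)=(1.0000,0.0000)
member 2 (1-2): L=1.6784, (cx,cy)=(0.3962,-0.9182)
member 3 (1-3): L=1.5173, (cx,cy)=(0.9998,0.0191)
member 4 (2-3): L=1.7863, (cx,cy)=(0.4770,0.8789)
member 5 (2-4): L=1.7140, (cx,cy)=(1.0000,0.0000)
member 6 (3-4): L=1.7911, (cx,cy)=(0.4813,-0.8766)
member 7 (3-5): L=1.6515, (cx,cy)=(0.9997,0.0236)
member 8 (4-5): L=1.7920, (cx,cy)=(0.4403,0.8979)
solve A·x = −loads:
  F[0-1] = -2479.3159 N (compression)
  F[0-2] = +3910.7404 N (tension)
  F[1-2] = +2265.1952 N (tension)
  F[1-3] = -2180.9926 N (compression)
  F[2-3] = +2470.9716 N (tension)
  F[2-4] = +1116.1790 N (tension)
  F[3-4] = -2425.5877 N (compression)
  F[3-5] = +165.4034 N (tension)
  F[4-5] = -116.2832 N (compression)
  Rx@0 = -2627.6600 N
  Ry@0 = +2121.4882 N
  Ry@4 = +2230.6018 N

165.403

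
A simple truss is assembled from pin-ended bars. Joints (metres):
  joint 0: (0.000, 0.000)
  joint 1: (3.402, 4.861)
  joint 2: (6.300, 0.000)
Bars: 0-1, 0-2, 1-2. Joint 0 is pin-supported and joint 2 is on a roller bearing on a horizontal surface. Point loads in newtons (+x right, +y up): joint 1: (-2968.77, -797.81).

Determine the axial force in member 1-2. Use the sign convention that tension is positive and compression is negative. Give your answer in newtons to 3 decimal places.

2165.284

N=3 nodes, M=3 members, R=3 reactions → 2N=6, M+R=6
member 0 (0-1): L=5.9332, (cx,cy)=(0.5734,0.8193)
member 1 (0-2): L=6.3000, (cx,cy)=(1.0000,0.0000)
member 2 (1-2): L=5.6593, (cx,cy)=(0.5121,-0.8589)
solve A·x = −loads:
  F[0-1] = -3243.8654 N (compression)
  F[0-2] = -1108.7922 N (compression)
  F[1-2] = +2165.2839 N (tension)
  Rx@0 = +2968.7700 N
  Ry@0 = +2657.6578 N
  Ry@2 = -1859.8478 N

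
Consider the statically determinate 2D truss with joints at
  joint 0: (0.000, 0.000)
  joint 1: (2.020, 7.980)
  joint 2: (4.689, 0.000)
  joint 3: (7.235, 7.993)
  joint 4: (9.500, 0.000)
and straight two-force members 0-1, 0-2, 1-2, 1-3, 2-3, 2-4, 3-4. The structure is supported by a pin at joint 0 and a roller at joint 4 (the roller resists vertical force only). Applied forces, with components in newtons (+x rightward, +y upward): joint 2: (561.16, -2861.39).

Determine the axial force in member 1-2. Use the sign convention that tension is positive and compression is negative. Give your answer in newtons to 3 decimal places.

1525.733

N=5 nodes, M=7 members, R=3 reactions → 2N=10, M+R=10
member 0 (0-1): L=8.2317, (cx,cy)=(0.2454,0.9694)
member 1 (0-2): L=4.6890, (cx,cy)=(1.0000,0.0000)
member 2 (1-2): L=8.4145, (cx,cy)=(0.3172,-0.9484)
member 3 (1-3): L=5.2150, (cx,cy)=(1.0000,0.0025)
member 4 (2-3): L=8.3887, (cx,cy)=(0.3035,0.9528)
member 5 (2-4): L=4.8110, (cx,cy)=(1.0000,0.0000)
member 6 (3-4): L=8.3077, (cx,cy)=(0.2726,-0.9621)
solve A·x = −loads:
  F[0-1] = -1494.7728 N (compression)
  F[0-2] = +927.9667 N (tension)
  F[1-2] = +1525.7333 N (tension)
  F[1-3] = -850.7570 N (compression)
  F[2-3] = +1484.4645 N (tension)
  F[2-4] = +400.2138 N (tension)
  F[3-4] = -1467.9319 N (compression)
  Rx@0 = -561.1600 N
  Ry@0 = +1449.0681 N
  Ry@4 = +1412.3219 N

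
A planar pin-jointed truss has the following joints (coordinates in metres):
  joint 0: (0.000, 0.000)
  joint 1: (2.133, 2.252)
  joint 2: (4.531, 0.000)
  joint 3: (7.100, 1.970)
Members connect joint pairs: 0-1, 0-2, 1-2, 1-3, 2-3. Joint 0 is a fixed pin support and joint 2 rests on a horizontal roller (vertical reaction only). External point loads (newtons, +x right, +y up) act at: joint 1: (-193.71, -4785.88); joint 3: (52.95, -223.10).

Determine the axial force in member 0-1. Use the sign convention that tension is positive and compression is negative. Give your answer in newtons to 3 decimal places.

N=4 nodes, M=5 members, R=3 reactions → 2N=8, M+R=8
member 0 (0-1): L=3.1018, (cx,cy)=(0.6877,0.7260)
member 1 (0-2): L=4.5310, (cx,cy)=(1.0000,0.0000)
member 2 (1-2): L=3.2897, (cx,cy)=(0.7289,-0.6846)
member 3 (1-3): L=4.9750, (cx,cy)=(0.9984,-0.0567)
member 4 (2-3): L=3.2374, (cx,cy)=(0.7935,0.6085)
solve A·x = −loads:
  F[0-1] = -3415.3676 N (compression)
  F[0-2] = +2207.8659 N (tension)
  F[1-2] = -3395.4307 N (compression)
  F[1-3] = +320.6962 N (tension)
  F[2-3] = -336.7568 N (compression)
  Rx@0 = +140.7600 N
  Ry@0 = +2479.6557 N
  Ry@2 = +2529.3243 N

-3415.368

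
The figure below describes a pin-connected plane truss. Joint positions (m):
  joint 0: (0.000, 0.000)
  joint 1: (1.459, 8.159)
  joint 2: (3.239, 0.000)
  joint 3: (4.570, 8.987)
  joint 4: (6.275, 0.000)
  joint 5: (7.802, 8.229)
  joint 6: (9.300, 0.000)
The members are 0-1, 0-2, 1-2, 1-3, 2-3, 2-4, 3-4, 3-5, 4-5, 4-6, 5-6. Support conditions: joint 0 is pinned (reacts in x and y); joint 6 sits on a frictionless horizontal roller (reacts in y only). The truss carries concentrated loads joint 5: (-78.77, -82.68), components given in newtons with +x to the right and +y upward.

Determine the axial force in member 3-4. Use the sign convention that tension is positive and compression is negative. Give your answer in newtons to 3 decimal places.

N=7 nodes, M=11 members, R=3 reactions → 2N=14, M+R=14
member 0 (0-1): L=8.2884, (cx,cy)=(0.1760,0.9844)
member 1 (0-2): L=3.2390, (cx,cy)=(1.0000,0.0000)
member 2 (1-2): L=8.3509, (cx,cy)=(0.2132,-0.9770)
member 3 (1-3): L=3.2193, (cx,cy)=(0.9664,0.2572)
member 4 (2-3): L=9.0850, (cx,cy)=(0.1465,0.9892)
member 5 (2-4): L=3.0360, (cx,cy)=(1.0000,0.0000)
member 6 (3-4): L=9.1473, (cx,cy)=(0.1864,-0.9825)
member 7 (3-5): L=3.3197, (cx,cy)=(0.9736,-0.2283)
member 8 (4-5): L=8.3695, (cx,cy)=(0.1824,0.9832)
member 9 (4-6): L=3.0250, (cx,cy)=(1.0000,0.0000)
member 10 (5-6): L=8.3642, (cx,cy)=(0.1791,-0.9838)
solve A·x = −loads:
  F[0-1] = -84.3333 N (compression)
  F[0-2] = -63.9249 N (compression)
  F[1-2] = +76.4841 N (tension)
  F[1-3] = -32.2320 N (compression)
  F[2-3] = -75.5415 N (compression)
  F[2-4] = -36.5551 N (compression)
  F[3-4] = +98.9785 N (tension)
  F[3-5] = -62.3099 N (compression)
  F[4-5] = -98.9040 N (compression)
  F[4-6] = -0.0612 N (compression)
  F[5-6] = +0.3420 N (tension)
  Rx@0 = +78.7700 N
  Ry@0 = +83.0164 N
  Ry@6 = -0.3364 N

98.979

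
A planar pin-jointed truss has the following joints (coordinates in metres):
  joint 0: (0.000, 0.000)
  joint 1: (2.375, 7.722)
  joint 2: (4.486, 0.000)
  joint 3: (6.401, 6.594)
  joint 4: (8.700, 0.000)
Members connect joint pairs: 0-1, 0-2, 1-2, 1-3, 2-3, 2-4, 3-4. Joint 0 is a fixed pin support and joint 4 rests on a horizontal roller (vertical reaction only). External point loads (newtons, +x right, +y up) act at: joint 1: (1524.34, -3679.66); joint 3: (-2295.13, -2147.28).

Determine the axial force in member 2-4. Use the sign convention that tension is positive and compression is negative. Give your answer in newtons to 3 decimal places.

766.261

N=5 nodes, M=7 members, R=3 reactions → 2N=10, M+R=10
member 0 (0-1): L=8.0790, (cx,cy)=(0.2940,0.9558)
member 1 (0-2): L=4.4860, (cx,cy)=(1.0000,0.0000)
member 2 (1-2): L=8.0053, (cx,cy)=(0.2637,-0.9646)
member 3 (1-3): L=4.1810, (cx,cy)=(0.9629,-0.2698)
member 4 (2-3): L=6.8664, (cx,cy)=(0.2789,0.9603)
member 5 (2-4): L=4.2140, (cx,cy)=(1.0000,0.0000)
member 6 (3-4): L=6.9833, (cx,cy)=(0.3292,-0.9443)
solve A·x = −loads:
  F[0-1] = -3796.9185 N (compression)
  F[0-2] = +345.4007 N (tension)
  F[1-2] = +773.8752 N (tension)
  F[1-3] = -2954.1423 N (compression)
  F[2-3] = -777.3265 N (compression)
  F[2-4] = +766.2611 N (tension)
  F[3-4] = -2327.5415 N (compression)
  Rx@0 = +770.7900 N
  Ry@0 = +3629.1471 N
  Ry@4 = +2197.7929 N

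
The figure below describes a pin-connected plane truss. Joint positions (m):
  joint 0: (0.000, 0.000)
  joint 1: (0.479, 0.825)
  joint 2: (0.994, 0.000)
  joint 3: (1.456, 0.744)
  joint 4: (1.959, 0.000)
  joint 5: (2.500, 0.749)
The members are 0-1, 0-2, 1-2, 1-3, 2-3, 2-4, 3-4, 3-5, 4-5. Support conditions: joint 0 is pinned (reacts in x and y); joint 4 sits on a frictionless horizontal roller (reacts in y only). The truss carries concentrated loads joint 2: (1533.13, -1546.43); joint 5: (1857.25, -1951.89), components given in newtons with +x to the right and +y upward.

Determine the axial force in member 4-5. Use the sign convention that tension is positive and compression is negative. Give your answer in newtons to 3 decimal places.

-2427.175

N=6 nodes, M=9 members, R=3 reactions → 2N=12, M+R=12
member 0 (0-1): L=0.9540, (cx,cy)=(0.5021,0.8648)
member 1 (0-2): L=0.9940, (cx,cy)=(1.0000,0.0000)
member 2 (1-2): L=0.9725, (cx,cy)=(0.5295,-0.8483)
member 3 (1-3): L=0.9804, (cx,cy)=(0.9966,-0.0826)
member 4 (2-3): L=0.8758, (cx,cy)=(0.5275,0.8495)
member 5 (2-4): L=0.9650, (cx,cy)=(1.0000,0.0000)
member 6 (3-4): L=0.8981, (cx,cy)=(0.5601,-0.8284)
member 7 (3-5): L=1.0440, (cx,cy)=(1.0000,0.0048)
member 8 (4-5): L=0.9239, (cx,cy)=(0.5855,0.8107)
solve A·x = −loads:
  F[0-1] = +563.5555 N (tension)
  F[0-2] = +3107.4130 N (tension)
  F[1-2] = -635.0503 N (compression)
  F[1-3] = +621.3740 N (tension)
  F[2-3] = +2454.4446 N (tension)
  F[2-4] = -56.8010 N (compression)
  F[3-4] = -2436.0302 N (compression)
  F[3-5] = +3278.4717 N (tension)
  F[4-5] = -2427.1753 N (compression)
  Rx@0 = -3390.3800 N
  Ry@0 = -487.3649 N
  Ry@4 = +3985.6849 N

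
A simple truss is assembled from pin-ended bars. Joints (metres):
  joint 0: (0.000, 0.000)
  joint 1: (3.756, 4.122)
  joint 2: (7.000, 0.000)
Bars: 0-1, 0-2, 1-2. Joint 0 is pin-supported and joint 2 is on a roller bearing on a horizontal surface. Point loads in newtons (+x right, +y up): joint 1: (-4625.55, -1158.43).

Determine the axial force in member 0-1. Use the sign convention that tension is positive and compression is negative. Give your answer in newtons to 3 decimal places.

-4411.271

N=3 nodes, M=3 members, R=3 reactions → 2N=6, M+R=6
member 0 (0-1): L=5.5766, (cx,cy)=(0.6735,0.7392)
member 1 (0-2): L=7.0000, (cx,cy)=(1.0000,0.0000)
member 2 (1-2): L=5.2454, (cx,cy)=(0.6184,-0.7858)
solve A·x = −loads:
  F[0-1] = -4411.2708 N (compression)
  F[0-2] = -1654.4303 N (compression)
  F[1-2] = +2675.1480 N (tension)
  Rx@0 = +4625.5500 N
  Ry@0 = +3260.6377 N
  Ry@2 = -2102.2077 N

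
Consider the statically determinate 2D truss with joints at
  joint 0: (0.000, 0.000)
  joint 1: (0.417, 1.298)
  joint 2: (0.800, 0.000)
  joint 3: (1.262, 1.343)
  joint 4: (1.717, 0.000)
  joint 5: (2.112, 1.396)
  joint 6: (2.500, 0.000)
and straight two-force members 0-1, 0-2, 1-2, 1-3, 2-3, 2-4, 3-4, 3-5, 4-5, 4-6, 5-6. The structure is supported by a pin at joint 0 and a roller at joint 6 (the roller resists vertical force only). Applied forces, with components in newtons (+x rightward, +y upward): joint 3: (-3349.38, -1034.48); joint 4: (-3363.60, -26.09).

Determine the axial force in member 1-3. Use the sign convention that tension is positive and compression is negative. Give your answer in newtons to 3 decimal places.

-1409.603

N=7 nodes, M=11 members, R=3 reactions → 2N=14, M+R=14
member 0 (0-1): L=1.3633, (cx,cy)=(0.3059,0.9521)
member 1 (0-2): L=0.8000, (cx,cy)=(1.0000,0.0000)
member 2 (1-2): L=1.3533, (cx,cy)=(0.2830,-0.9591)
member 3 (1-3): L=0.8462, (cx,cy)=(0.9986,0.0532)
member 4 (2-3): L=1.4202, (cx,cy)=(0.3253,0.9456)
member 5 (2-4): L=0.9170, (cx,cy)=(1.0000,0.0000)
member 6 (3-4): L=1.4180, (cx,cy)=(0.3209,-0.9471)
member 7 (3-5): L=0.8517, (cx,cy)=(0.9981,0.0622)
member 8 (4-5): L=1.4508, (cx,cy)=(0.2723,0.9622)
member 9 (4-6): L=0.7830, (cx,cy)=(1.0000,0.0000)
member 10 (5-6): L=1.4489, (cx,cy)=(0.2678,-0.9635)
solve A·x = −loads:
  F[0-1] = -2436.5039 N (compression)
  F[0-2] = -5967.7346 N (compression)
  F[1-2] = +2340.4537 N (tension)
  F[1-3] = -1409.6033 N (compression)
  F[2-3] = -2373.8817 N (compression)
  F[2-4] = -4533.1566 N (compression)
  F[3-4] = +1404.3415 N (tension)
  F[3-5] = +720.3299 N (tension)
  F[4-5] = -1355.1852 N (compression)
  F[4-6] = -349.9679 N (compression)
  F[5-6] = +1306.8927 N (tension)
  Rx@0 = +6712.9800 N
  Ry@0 = +2319.7328 N
  Ry@6 = -1259.1628 N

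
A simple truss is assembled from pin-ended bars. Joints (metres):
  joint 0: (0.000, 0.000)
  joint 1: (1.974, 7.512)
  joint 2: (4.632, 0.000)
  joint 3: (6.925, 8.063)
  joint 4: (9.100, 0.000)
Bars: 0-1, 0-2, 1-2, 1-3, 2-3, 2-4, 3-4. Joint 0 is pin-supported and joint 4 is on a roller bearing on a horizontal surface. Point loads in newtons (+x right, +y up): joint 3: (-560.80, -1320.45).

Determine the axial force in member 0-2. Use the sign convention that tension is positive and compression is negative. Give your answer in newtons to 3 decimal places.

N=5 nodes, M=7 members, R=3 reactions → 2N=10, M+R=10
member 0 (0-1): L=7.7670, (cx,cy)=(0.2542,0.9672)
member 1 (0-2): L=4.6320, (cx,cy)=(1.0000,0.0000)
member 2 (1-2): L=7.9684, (cx,cy)=(0.3336,-0.9427)
member 3 (1-3): L=4.9816, (cx,cy)=(0.9939,0.1106)
member 4 (2-3): L=8.3827, (cx,cy)=(0.2735,0.9619)
member 5 (2-4): L=4.4680, (cx,cy)=(1.0000,0.0000)
member 6 (3-4): L=8.3512, (cx,cy)=(0.2604,-0.9655)
solve A·x = −loads:
  F[0-1] = -840.0799 N (compression)
  F[0-2] = -347.2928 N (compression)
  F[1-2] = +804.9548 N (tension)
  F[1-3] = -484.9905 N (compression)
  F[2-3] = -788.9413 N (compression)
  F[2-4] = +137.0211 N (tension)
  F[3-4] = -526.1108 N (compression)
  Rx@0 = +560.8000 N
  Ry@0 = +812.4955 N
  Ry@4 = +507.9545 N

-347.293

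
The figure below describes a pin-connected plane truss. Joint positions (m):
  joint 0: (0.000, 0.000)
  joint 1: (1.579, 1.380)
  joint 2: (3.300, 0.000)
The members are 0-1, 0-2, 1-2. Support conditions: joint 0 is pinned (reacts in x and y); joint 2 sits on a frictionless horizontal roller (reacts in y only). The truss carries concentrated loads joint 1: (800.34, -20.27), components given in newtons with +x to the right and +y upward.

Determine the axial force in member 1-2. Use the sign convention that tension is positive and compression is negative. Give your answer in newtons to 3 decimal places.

-550.508

N=3 nodes, M=3 members, R=3 reactions → 2N=6, M+R=6
member 0 (0-1): L=2.0971, (cx,cy)=(0.7530,0.6581)
member 1 (0-2): L=3.3000, (cx,cy)=(1.0000,0.0000)
member 2 (1-2): L=2.2060, (cx,cy)=(0.7802,-0.6256)
solve A·x = −loads:
  F[0-1] = +492.5292 N (tension)
  F[0-2] = +429.4849 N (tension)
  F[1-2] = -550.5083 N (compression)
  Rx@0 = -800.3400 N
  Ry@0 = -324.1165 N
  Ry@2 = +344.3865 N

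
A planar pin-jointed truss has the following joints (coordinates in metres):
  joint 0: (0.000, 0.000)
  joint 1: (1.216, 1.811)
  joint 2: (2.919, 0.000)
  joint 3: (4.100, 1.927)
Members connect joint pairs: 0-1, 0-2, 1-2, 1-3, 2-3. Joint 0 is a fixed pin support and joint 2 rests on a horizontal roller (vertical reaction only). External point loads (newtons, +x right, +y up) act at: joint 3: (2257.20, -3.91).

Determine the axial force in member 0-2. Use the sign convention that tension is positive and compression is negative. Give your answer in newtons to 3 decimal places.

1255.602

N=4 nodes, M=5 members, R=3 reactions → 2N=8, M+R=8
member 0 (0-1): L=2.1814, (cx,cy)=(0.5574,0.8302)
member 1 (0-2): L=2.9190, (cx,cy)=(1.0000,0.0000)
member 2 (1-2): L=2.4859, (cx,cy)=(0.6851,-0.7285)
member 3 (1-3): L=2.8863, (cx,cy)=(0.9992,0.0402)
member 4 (2-3): L=2.2601, (cx,cy)=(0.5225,0.8526)
solve A·x = −loads:
  F[0-1] = +1796.7574 N (tension)
  F[0-2] = +1255.6016 N (tension)
  F[1-2] = -1919.7208 N (compression)
  F[1-3] = +2318.5782 N (tension)
  F[2-3] = -113.8760 N (compression)
  Rx@0 = -2257.2000 N
  Ry@0 = -1491.6897 N
  Ry@2 = +1495.5997 N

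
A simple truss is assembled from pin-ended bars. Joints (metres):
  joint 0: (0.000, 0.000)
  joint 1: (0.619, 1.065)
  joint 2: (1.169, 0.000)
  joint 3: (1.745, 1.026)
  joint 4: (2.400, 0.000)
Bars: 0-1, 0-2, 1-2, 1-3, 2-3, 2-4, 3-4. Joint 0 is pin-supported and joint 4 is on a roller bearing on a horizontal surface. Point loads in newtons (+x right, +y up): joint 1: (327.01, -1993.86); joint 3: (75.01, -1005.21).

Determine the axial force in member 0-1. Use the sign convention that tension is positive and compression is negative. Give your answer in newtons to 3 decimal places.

N=5 nodes, M=7 members, R=3 reactions → 2N=10, M+R=10
member 0 (0-1): L=1.2318, (cx,cy)=(0.5025,0.8646)
member 1 (0-2): L=1.1690, (cx,cy)=(1.0000,0.0000)
member 2 (1-2): L=1.1986, (cx,cy)=(0.4589,-0.8885)
member 3 (1-3): L=1.1267, (cx,cy)=(0.9994,-0.0346)
member 4 (2-3): L=1.1766, (cx,cy)=(0.4895,0.8720)
member 5 (2-4): L=1.2310, (cx,cy)=(1.0000,0.0000)
member 6 (3-4): L=1.2173, (cx,cy)=(0.5381,-0.8429)
solve A·x = −loads:
  F[0-1] = -1823.7578 N (compression)
  F[0-2] = +1318.4721 N (tension)
  F[1-2] = -428.6185 N (compression)
  F[1-3] = -1047.4159 N (compression)
  F[2-3] = +436.7423 N (tension)
  F[2-4] = +907.9977 N (tension)
  F[3-4] = -1687.4220 N (compression)
  Rx@0 = -402.0200 N
  Ry@0 = +1576.7714 N
  Ry@4 = +1422.2986 N

-1823.758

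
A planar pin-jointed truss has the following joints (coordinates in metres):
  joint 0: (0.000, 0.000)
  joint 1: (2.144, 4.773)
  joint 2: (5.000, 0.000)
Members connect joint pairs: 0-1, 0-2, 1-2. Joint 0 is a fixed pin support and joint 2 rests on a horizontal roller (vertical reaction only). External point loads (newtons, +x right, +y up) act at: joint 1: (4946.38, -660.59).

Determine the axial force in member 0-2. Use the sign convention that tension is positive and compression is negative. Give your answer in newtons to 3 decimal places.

2994.866

N=3 nodes, M=3 members, R=3 reactions → 2N=6, M+R=6
member 0 (0-1): L=5.2324, (cx,cy)=(0.4098,0.9122)
member 1 (0-2): L=5.0000, (cx,cy)=(1.0000,0.0000)
member 2 (1-2): L=5.5622, (cx,cy)=(0.5135,-0.8581)
solve A·x = −loads:
  F[0-1] = +4762.6631 N (tension)
  F[0-2] = +2994.8659 N (tension)
  F[1-2] = -5832.6667 N (compression)
  Rx@0 = -4946.3800 N
  Ry@0 = -4344.4853 N
  Ry@2 = +5005.0753 N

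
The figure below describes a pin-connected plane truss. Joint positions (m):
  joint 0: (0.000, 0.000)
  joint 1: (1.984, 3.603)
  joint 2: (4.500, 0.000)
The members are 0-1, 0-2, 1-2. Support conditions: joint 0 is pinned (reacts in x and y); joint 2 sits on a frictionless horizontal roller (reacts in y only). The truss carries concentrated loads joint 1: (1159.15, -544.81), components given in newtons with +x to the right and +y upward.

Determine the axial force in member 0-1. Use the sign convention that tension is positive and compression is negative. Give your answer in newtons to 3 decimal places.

711.760

N=3 nodes, M=3 members, R=3 reactions → 2N=6, M+R=6
member 0 (0-1): L=4.1131, (cx,cy)=(0.4824,0.8760)
member 1 (0-2): L=4.5000, (cx,cy)=(1.0000,0.0000)
member 2 (1-2): L=4.3945, (cx,cy)=(0.5725,-0.8199)
solve A·x = −loads:
  F[0-1] = +711.7598 N (tension)
  F[0-2] = +815.8274 N (tension)
  F[1-2] = -1424.9505 N (compression)
  Rx@0 = -1159.1500 N
  Ry@0 = -623.4834 N
  Ry@2 = +1168.2934 N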